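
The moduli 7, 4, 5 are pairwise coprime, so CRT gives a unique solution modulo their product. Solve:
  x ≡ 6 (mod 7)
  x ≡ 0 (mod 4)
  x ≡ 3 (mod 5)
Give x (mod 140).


Moduli 7, 4, 5 are pairwise coprime; by CRT there is a unique solution modulo M = 7 · 4 · 5 = 140.
Solve pairwise, accumulating the modulus:
  Start with x ≡ 6 (mod 7).
  Combine with x ≡ 0 (mod 4): since gcd(7, 4) = 1, we get a unique residue mod 28.
    Write x = 6 + 7·t and substitute into x ≡ 0 (mod 4): 7·t ≡ 0 − 6 = -6 (mod 4).
    Reduce coefficients mod 4: 3·t ≡ 2 (mod 4).
    The inverse of 3 mod 4 is 3 (since 3·3 = 9 = 2·4 + 1), so t ≡ 3·2 = 6 ≡ 2 (mod 4).
    Then x = 6 + 7·2 = 20, valid modulo lcm(7, 4) = 28: x ≡ 20 (mod 28).
  Combine with x ≡ 3 (mod 5): since gcd(28, 5) = 1, we get a unique residue mod 140.
    Write x = 20 + 28·t and substitute into x ≡ 3 (mod 5): 28·t ≡ 3 − 20 = -17 (mod 5).
    Reduce coefficients mod 5: 3·t ≡ 3 (mod 5).
    The inverse of 3 mod 5 is 2 (since 3·2 = 6 = 1·5 + 1), so t ≡ 2·3 = 6 ≡ 1 (mod 5).
    Then x = 20 + 28·1 = 48, valid modulo lcm(28, 5) = 140: x ≡ 48 (mod 140).
Verify: 48 mod 7 = 6 ✓, 48 mod 4 = 0 ✓, 48 mod 5 = 3 ✓.

x ≡ 48 (mod 140).


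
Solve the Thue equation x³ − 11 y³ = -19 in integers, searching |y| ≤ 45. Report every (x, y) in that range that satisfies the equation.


The equation is x³ - 11y³ = -19. For fixed y, x³ = 11·y³ − 19, so a solution requires the RHS to be a perfect cube.
Strategy: iterate y from -45 to 45, compute RHS = 11·y³ − 19, and check whether it is a (positive or negative) perfect cube.
Check small values of y:
  y = 0: RHS = -19 is not a perfect cube.
  y = 1: RHS = -8 = (-2)³ ⇒ x = -2 works.
  y = -1: RHS = -30 is not a perfect cube.
  y = 2: RHS = 69 is not a perfect cube.
  y = -2: RHS = -107 is not a perfect cube.
  y = 3: RHS = 278 is not a perfect cube.
  y = -3: RHS = -316 is not a perfect cube.
Continuing, at y = 9: RHS = 8000 = (20)³ ⇒ x = 20 works.
Searching the remaining y in |y| ≤ 45 finds no further solutions.
Collected solutions: (-2, 1), (20, 9).

Solutions (with |y| ≤ 45): (-2, 1), (20, 9).


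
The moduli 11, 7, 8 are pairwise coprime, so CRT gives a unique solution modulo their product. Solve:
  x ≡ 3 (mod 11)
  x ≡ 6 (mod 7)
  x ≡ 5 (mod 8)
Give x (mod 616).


Moduli 11, 7, 8 are pairwise coprime; by CRT there is a unique solution modulo M = 11 · 7 · 8 = 616.
Solve pairwise, accumulating the modulus:
  Start with x ≡ 3 (mod 11).
  Combine with x ≡ 6 (mod 7): since gcd(11, 7) = 1, we get a unique residue mod 77.
    Write x = 3 + 11·t and substitute into x ≡ 6 (mod 7): 11·t ≡ 6 − 3 = 3 (mod 7).
    Reduce coefficients mod 7: 4·t ≡ 3 (mod 7).
    The inverse of 4 mod 7 is 2 (since 4·2 = 8 = 1·7 + 1), so t ≡ 2·3 = 6 ≡ 6 (mod 7).
    Then x = 3 + 11·6 = 69, valid modulo lcm(11, 7) = 77: x ≡ 69 (mod 77).
  Combine with x ≡ 5 (mod 8): since gcd(77, 8) = 1, we get a unique residue mod 616.
    Write x = 69 + 77·t and substitute into x ≡ 5 (mod 8): 77·t ≡ 5 − 69 = -64 (mod 8).
    Reduce coefficients mod 8: 5·t ≡ 0 (mod 8).
    The inverse of 5 mod 8 is 5 (since 5·5 = 25 = 3·8 + 1), so t ≡ 5·0 = 0 ≡ 0 (mod 8).
    Then x = 69 + 77·0 = 69, valid modulo lcm(77, 8) = 616: x ≡ 69 (mod 616).
Verify: 69 mod 11 = 3 ✓, 69 mod 7 = 6 ✓, 69 mod 8 = 5 ✓.

x ≡ 69 (mod 616).


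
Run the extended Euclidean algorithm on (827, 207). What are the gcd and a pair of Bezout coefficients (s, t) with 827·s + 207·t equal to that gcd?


Euclidean algorithm on (827, 207) — divide until remainder is 0:
  827 = 3 · 207 + 206
  207 = 1 · 206 + 1
  206 = 206 · 1 + 0
gcd(827, 207) = 1.
Track Bezout coefficients alongside the remainders: start with r₀ = 827 = a·1 + b·0 (s = 1, t = 0) and r₁ = 207 = a·0 + b·1 (s = 0, t = 1); each new remainder r_{k+1} = r_{k-1} − q_k·r_k inherits s_{k+1} = s_{k-1} − q_k·s_k, t_{k+1} = t_{k-1} − q_k·t_k, so r_k = a·s_k + b·t_k at every step:
  q = 3: r = 206, s = 1 − 3·0 = 1, t = 0 − 3·1 = -3  (check: 827·1 + 207·(-3) = 206)
  q = 1: r = 1, s = 0 − 1·1 = -1, t = 1 − 1·(-3) = 4  (check: 827·(-1) + 207·4 = 1)
The row with r = 1 (the gcd) gives the Bezout coefficients s = -1, t = 4.
Result: 827 · (-1) + 207 · (4) = 1.

gcd(827, 207) = 1; s = -1, t = 4 (check: 827·(-1) + 207·4 = 1).


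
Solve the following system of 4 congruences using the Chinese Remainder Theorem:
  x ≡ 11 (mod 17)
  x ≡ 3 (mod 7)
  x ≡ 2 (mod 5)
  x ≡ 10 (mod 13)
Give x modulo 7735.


Product of moduli M = 17 · 7 · 5 · 13 = 7735.
Merge one congruence at a time:
  Start: x ≡ 11 (mod 17).
  Combine with x ≡ 3 (mod 7); new modulus lcm = 119.
    Write x = 11 + 17·t and substitute into x ≡ 3 (mod 7): 17·t ≡ 3 − 11 = -8 (mod 7).
    Reduce coefficients mod 7: 3·t ≡ 6 (mod 7).
    The inverse of 3 mod 7 is 5 (since 3·5 = 15 = 2·7 + 1), so t ≡ 5·6 = 30 ≡ 2 (mod 7).
    Then x = 11 + 17·2 = 45, valid modulo lcm(17, 7) = 119: x ≡ 45 (mod 119).
  Combine with x ≡ 2 (mod 5); new modulus lcm = 595.
    Write x = 45 + 119·t and substitute into x ≡ 2 (mod 5): 119·t ≡ 2 − 45 = -43 (mod 5).
    Reduce coefficients mod 5: 4·t ≡ 2 (mod 5).
    The inverse of 4 mod 5 is 4 (since 4·4 = 16 = 3·5 + 1), so t ≡ 4·2 = 8 ≡ 3 (mod 5).
    Then x = 45 + 119·3 = 402, valid modulo lcm(119, 5) = 595: x ≡ 402 (mod 595).
  Combine with x ≡ 10 (mod 13); new modulus lcm = 7735.
    Write x = 402 + 595·t and substitute into x ≡ 10 (mod 13): 595·t ≡ 10 − 402 = -392 (mod 13).
    Reduce coefficients mod 13: 10·t ≡ 11 (mod 13).
    The inverse of 10 mod 13 is 4 (since 10·4 = 40 = 3·13 + 1), so t ≡ 4·11 = 44 ≡ 5 (mod 13).
    Then x = 402 + 595·5 = 3377, valid modulo lcm(595, 13) = 7735: x ≡ 3377 (mod 7735).
Verify against each original: 3377 mod 17 = 11, 3377 mod 7 = 3, 3377 mod 5 = 2, 3377 mod 13 = 10.

x ≡ 3377 (mod 7735).


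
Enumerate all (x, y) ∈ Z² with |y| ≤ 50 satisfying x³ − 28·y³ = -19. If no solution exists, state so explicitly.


The equation is x³ - 28y³ = -19. For fixed y, x³ = 28·y³ − 19, so a solution requires the RHS to be a perfect cube.
Strategy: iterate y from -50 to 50, compute RHS = 28·y³ − 19, and check whether it is a (positive or negative) perfect cube.
Check small values of y:
  y = 0: RHS = -19 is not a perfect cube.
  y = 1: RHS = 9 is not a perfect cube.
  y = -1: RHS = -47 is not a perfect cube.
  y = 2: RHS = 205 is not a perfect cube.
  y = -2: RHS = -243 is not a perfect cube.
  y = 3: RHS = 737 is not a perfect cube.
  y = -3: RHS = -775 is not a perfect cube.
Continuing the search up to |y| = 50 finds no solutions either.
No (x, y) in the scanned range satisfies the equation.

No integer solutions with |y| ≤ 50.


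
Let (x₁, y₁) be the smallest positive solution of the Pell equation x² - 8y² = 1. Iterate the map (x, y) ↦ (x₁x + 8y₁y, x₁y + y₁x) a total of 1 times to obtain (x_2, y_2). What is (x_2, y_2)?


Step 1: Find the fundamental solution (x₁, y₁) of x² - 8y² = 1.
  Expand √8 as a continued fraction. a₀ = ⌊√8⌋ = 2; iterate m_{k+1} = d_k·a_k − m_k, d_{k+1} = (8 − m_{k+1}²)/d_k, a_{k+1} = ⌊(a₀ + m_{k+1})/d_{k+1}⌋ (starting m₀ = 0, d₀ = 1), with convergents p_k = a_k·p_{k-1} + p_{k-2}, q_k = a_k·q_{k-1} + q_{k-2} (p₋₁ = 1, q₋₁ = 0):
  k = 0: a₀ = 2; p₀/q₀ = 2/1; p₀² − 8·q₀² = 4 − 8 = -4.
  k = 1: m = 2, d = 4, a = ⌊(2 + 2)/4⌋ = 1; p/q = (1·2 + 1)/(1·1 + 0) = 3/1; p² − 8·q² = 9 − 8 = 1.
  The first convergent with p² − 8·q² = 1 gives the fundamental solution (x₁, y₁) = (3, 1).
Step 2: Apply the recurrence (x_{n+1}, y_{n+1}) = (x₁x_n + 8y₁y_n, x₁y_n + y₁x_n) repeatedly.
  From (x_1, y_1) = (3, 1): x_2 = 3·3 + 8·1·1 = 17; y_2 = 3·1 + 1·3 = 6.
Step 3: Verify x_2² - 8·y_2² = 289 - 288 = 1 (should be 1). ✓

(x_1, y_1) = (3, 1); (x_2, y_2) = (17, 6).


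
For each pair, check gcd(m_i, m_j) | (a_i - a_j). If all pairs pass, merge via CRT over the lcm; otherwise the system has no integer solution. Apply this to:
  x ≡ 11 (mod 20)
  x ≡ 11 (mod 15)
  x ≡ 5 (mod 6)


Moduli 20, 15, 6 are not pairwise coprime, so CRT works modulo lcm(m_i) when all pairwise compatibility conditions hold.
Pairwise compatibility: gcd(m_i, m_j) must divide a_i - a_j for every pair.
Merge one congruence at a time:
  Start: x ≡ 11 (mod 20).
  Combine with x ≡ 11 (mod 15): gcd(20, 15) = 5; 11 - 11 = 0, which IS divisible by 5, so compatible.
    Write x = 11 + 20·t and substitute into x ≡ 11 (mod 15): 20·t ≡ 11 − 11 = 0 (mod 15).
    Divide the congruence (and modulus) by g = 5: 4·t ≡ 0 (mod 3).
    Reduce coefficients mod 3: 1·t ≡ 0 (mod 3).
    So t ≡ 0 (mod 3).
    Then x = 11 + 20·0 = 11, valid modulo lcm(20, 15) = 60: x ≡ 11 (mod 60).
  Combine with x ≡ 5 (mod 6): gcd(60, 6) = 6; 5 - 11 = -6, which IS divisible by 6, so compatible.
    Write x = 11 + 60·t and substitute into x ≡ 5 (mod 6): 60·t ≡ 5 − 11 = -6 (mod 6).
    Divide the congruence (and modulus) by g = 6: 10·t ≡ -1 (mod 1).
    Modulo 1 every t works; take t = 0.
    Then x = 11 + 60·0 = 11, valid modulo lcm(60, 6) = 60: x ≡ 11 (mod 60).
Verify: 11 mod 20 = 11, 11 mod 15 = 11, 11 mod 6 = 5.

x ≡ 11 (mod 60).


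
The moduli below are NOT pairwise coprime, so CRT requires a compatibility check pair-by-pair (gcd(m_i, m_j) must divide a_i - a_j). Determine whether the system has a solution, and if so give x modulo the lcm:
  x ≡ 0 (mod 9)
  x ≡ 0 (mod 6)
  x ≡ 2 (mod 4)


Moduli 9, 6, 4 are not pairwise coprime, so CRT works modulo lcm(m_i) when all pairwise compatibility conditions hold.
Pairwise compatibility: gcd(m_i, m_j) must divide a_i - a_j for every pair.
Merge one congruence at a time:
  Start: x ≡ 0 (mod 9).
  Combine with x ≡ 0 (mod 6): gcd(9, 6) = 3; 0 - 0 = 0, which IS divisible by 3, so compatible.
    Write x = 0 + 9·t and substitute into x ≡ 0 (mod 6): 9·t ≡ 0 − 0 = 0 (mod 6).
    Divide the congruence (and modulus) by g = 3: 3·t ≡ 0 (mod 2).
    Reduce coefficients mod 2: 1·t ≡ 0 (mod 2).
    So t ≡ 0 (mod 2).
    Then x = 0 + 9·0 = 0, valid modulo lcm(9, 6) = 18: x ≡ 0 (mod 18).
  Combine with x ≡ 2 (mod 4): gcd(18, 4) = 2; 2 - 0 = 2, which IS divisible by 2, so compatible.
    Write x = 0 + 18·t and substitute into x ≡ 2 (mod 4): 18·t ≡ 2 − 0 = 2 (mod 4).
    Divide the congruence (and modulus) by g = 2: 9·t ≡ 1 (mod 2).
    Reduce coefficients mod 2: 1·t ≡ 1 (mod 2).
    So t ≡ 1 (mod 2).
    Then x = 0 + 18·1 = 18, valid modulo lcm(18, 4) = 36: x ≡ 18 (mod 36).
Verify: 18 mod 9 = 0, 18 mod 6 = 0, 18 mod 4 = 2.

x ≡ 18 (mod 36).


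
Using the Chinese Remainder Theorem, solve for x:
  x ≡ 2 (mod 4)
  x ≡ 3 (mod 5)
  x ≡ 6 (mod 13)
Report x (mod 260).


Moduli 4, 5, 13 are pairwise coprime; by CRT there is a unique solution modulo M = 4 · 5 · 13 = 260.
Solve pairwise, accumulating the modulus:
  Start with x ≡ 2 (mod 4).
  Combine with x ≡ 3 (mod 5): since gcd(4, 5) = 1, we get a unique residue mod 20.
    Write x = 2 + 4·t and substitute into x ≡ 3 (mod 5): 4·t ≡ 3 − 2 = 1 (mod 5).
    The inverse of 4 mod 5 is 4 (since 4·4 = 16 = 3·5 + 1), so t ≡ 4·1 = 4 ≡ 4 (mod 5).
    Then x = 2 + 4·4 = 18, valid modulo lcm(4, 5) = 20: x ≡ 18 (mod 20).
  Combine with x ≡ 6 (mod 13): since gcd(20, 13) = 1, we get a unique residue mod 260.
    Write x = 18 + 20·t and substitute into x ≡ 6 (mod 13): 20·t ≡ 6 − 18 = -12 (mod 13).
    Reduce coefficients mod 13: 7·t ≡ 1 (mod 13).
    The inverse of 7 mod 13 is 2 (since 7·2 = 14 = 1·13 + 1), so t ≡ 2·1 = 2 ≡ 2 (mod 13).
    Then x = 18 + 20·2 = 58, valid modulo lcm(20, 13) = 260: x ≡ 58 (mod 260).
Verify: 58 mod 4 = 2 ✓, 58 mod 5 = 3 ✓, 58 mod 13 = 6 ✓.

x ≡ 58 (mod 260).


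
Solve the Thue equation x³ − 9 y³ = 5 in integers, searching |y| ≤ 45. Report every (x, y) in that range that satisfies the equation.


The equation is x³ - 9y³ = 5. For fixed y, x³ = 9·y³ + 5, so a solution requires the RHS to be a perfect cube.
Strategy: iterate y from -45 to 45, compute RHS = 9·y³ + 5, and check whether it is a (positive or negative) perfect cube.
Check small values of y:
  y = 0: RHS = 5 is not a perfect cube.
  y = 1: RHS = 14 is not a perfect cube.
  y = -1: RHS = -4 is not a perfect cube.
  y = 2: RHS = 77 is not a perfect cube.
  y = -2: RHS = -67 is not a perfect cube.
  y = 3: RHS = 248 is not a perfect cube.
  y = -3: RHS = -238 is not a perfect cube.
Continuing the search up to |y| = 45 finds no solutions either.
No (x, y) in the scanned range satisfies the equation.

No integer solutions with |y| ≤ 45.


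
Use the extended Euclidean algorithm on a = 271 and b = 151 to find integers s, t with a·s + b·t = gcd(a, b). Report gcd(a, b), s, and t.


Euclidean algorithm on (271, 151) — divide until remainder is 0:
  271 = 1 · 151 + 120
  151 = 1 · 120 + 31
  120 = 3 · 31 + 27
  31 = 1 · 27 + 4
  27 = 6 · 4 + 3
  4 = 1 · 3 + 1
  3 = 3 · 1 + 0
gcd(271, 151) = 1.
Track Bezout coefficients alongside the remainders: start with r₀ = 271 = a·1 + b·0 (s = 1, t = 0) and r₁ = 151 = a·0 + b·1 (s = 0, t = 1); each new remainder r_{k+1} = r_{k-1} − q_k·r_k inherits s_{k+1} = s_{k-1} − q_k·s_k, t_{k+1} = t_{k-1} − q_k·t_k, so r_k = a·s_k + b·t_k at every step:
  q = 1: r = 120, s = 1 − 1·0 = 1, t = 0 − 1·1 = -1  (check: 271·1 + 151·(-1) = 120)
  q = 1: r = 31, s = 0 − 1·1 = -1, t = 1 − 1·(-1) = 2  (check: 271·(-1) + 151·2 = 31)
  q = 3: r = 27, s = 1 − 3·(-1) = 4, t = -1 − 3·2 = -7  (check: 271·4 + 151·(-7) = 27)
  q = 1: r = 4, s = -1 − 1·4 = -5, t = 2 − 1·(-7) = 9  (check: 271·(-5) + 151·9 = 4)
  q = 6: r = 3, s = 4 − 6·(-5) = 34, t = -7 − 6·9 = -61  (check: 271·34 + 151·(-61) = 3)
  q = 1: r = 1, s = -5 − 1·34 = -39, t = 9 − 1·(-61) = 70  (check: 271·(-39) + 151·70 = 1)
The row with r = 1 (the gcd) gives the Bezout coefficients s = -39, t = 70.
Result: 271 · (-39) + 151 · (70) = 1.

gcd(271, 151) = 1; s = -39, t = 70 (check: 271·(-39) + 151·70 = 1).


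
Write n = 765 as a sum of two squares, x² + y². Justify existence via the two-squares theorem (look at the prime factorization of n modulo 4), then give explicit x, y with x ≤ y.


Step 1: Factor n = 765 = 3^2 · 5 · 17.
Step 2: Check the mod-4 condition on each prime factor: 3 ≡ 3 (mod 4), exponent 2 (must be even); 5 ≡ 1 (mod 4), exponent 1; 17 ≡ 1 (mod 4), exponent 1.
All primes ≡ 3 (mod 4) appear to even exponent (or don't appear), so by the two-squares theorem n IS expressible as a sum of two squares.
Step 3: Build a representation. Group n = k² · m with k = 3 and m = 5 · 17 = 85 (a product of primes ≡ 1 (mod 4)); a representation of m scales to one of n via (k·x)² + (k·y)² = k²(x² + y²). Each prime p ≡ 1 (mod 4) is itself a sum of two squares; find a² by testing p − a² for a perfect square:
  5: 5 − 1² = 4 = 2² ⇒ 5 = 1² + 2².
  17: 17 − 1² = 16 = 4² ⇒ 17 = 1² + 4².
  Combine using the Brahmagupta–Fibonacci identity (a² + b²)(c² + d²) = (ac − bd)² + (ad + bc)² = (ac + bd)² + (ad − bc)²:
  5 · 17 = 85: from (1² + 2²)(1² + 4²), take (1·1 − 2·4, 1·4 + 2·1) = (1 − 8, 4 + 2) = (-7, 6); dropping signs (only squares matter) gives (7, 6); check 7² + 6² = 49 + 36 = 85 ✓.
  Scale by k = 3: (3·7, 3·6) = (21, 18).
Step 4: Order so x ≤ y and verify: 18² + 21² = 324 + 441 = 765 = n. ✓

n = 765 = 18² + 21² (one valid representation with x ≤ y).


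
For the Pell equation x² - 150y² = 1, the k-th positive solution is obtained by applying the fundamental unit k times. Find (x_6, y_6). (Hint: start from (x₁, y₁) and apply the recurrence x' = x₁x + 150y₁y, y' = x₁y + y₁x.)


Step 1: Find the fundamental solution (x₁, y₁) of x² - 150y² = 1.
  Expand √150 as a continued fraction. a₀ = ⌊√150⌋ = 12; iterate m_{k+1} = d_k·a_k − m_k, d_{k+1} = (150 − m_{k+1}²)/d_k, a_{k+1} = ⌊(a₀ + m_{k+1})/d_{k+1}⌋ (starting m₀ = 0, d₀ = 1), with convergents p_k = a_k·p_{k-1} + p_{k-2}, q_k = a_k·q_{k-1} + q_{k-2} (p₋₁ = 1, q₋₁ = 0):
  k = 0: a₀ = 12; p₀/q₀ = 12/1; p₀² − 150·q₀² = 144 − 150 = -6.
  k = 1: m = 12, d = 6, a = ⌊(12 + 12)/6⌋ = 4; p/q = (4·12 + 1)/(4·1 + 0) = 49/4; p² − 150·q² = 2401 − 2400 = 1.
  The first convergent with p² − 150·q² = 1 gives the fundamental solution (x₁, y₁) = (49, 4).
Step 2: Apply the recurrence (x_{n+1}, y_{n+1}) = (x₁x_n + 150y₁y_n, x₁y_n + y₁x_n) repeatedly.
  From (x_1, y_1) = (49, 4): x_2 = 49·49 + 150·4·4 = 4801; y_2 = 49·4 + 4·49 = 392.
  From (x_2, y_2) = (4801, 392): x_3 = 49·4801 + 150·4·392 = 470449; y_3 = 49·392 + 4·4801 = 38412.
  From (x_3, y_3) = (470449, 38412): x_4 = 49·470449 + 150·4·38412 = 46099201; y_4 = 49·38412 + 4·470449 = 3763984.
  From (x_4, y_4) = (46099201, 3763984): x_5 = 49·46099201 + 150·4·3763984 = 4517251249; y_5 = 49·3763984 + 4·46099201 = 368832020.
  From (x_5, y_5) = (4517251249, 368832020): x_6 = 49·4517251249 + 150·4·368832020 = 442644523201; y_6 = 49·368832020 + 4·4517251249 = 36141773976.
Step 3: Verify x_6² - 150·y_6² = 195934173919840627286401 - 195934173919840627286400 = 1 (should be 1). ✓

(x_1, y_1) = (49, 4); (x_6, y_6) = (442644523201, 36141773976).


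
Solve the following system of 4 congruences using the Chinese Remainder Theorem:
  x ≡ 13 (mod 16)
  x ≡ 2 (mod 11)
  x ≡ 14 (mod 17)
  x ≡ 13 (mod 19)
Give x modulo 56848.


Product of moduli M = 16 · 11 · 17 · 19 = 56848.
Merge one congruence at a time:
  Start: x ≡ 13 (mod 16).
  Combine with x ≡ 2 (mod 11); new modulus lcm = 176.
    Write x = 13 + 16·t and substitute into x ≡ 2 (mod 11): 16·t ≡ 2 − 13 = -11 (mod 11).
    Reduce coefficients mod 11: 5·t ≡ 0 (mod 11).
    The inverse of 5 mod 11 is 9 (since 5·9 = 45 = 4·11 + 1), so t ≡ 9·0 = 0 ≡ 0 (mod 11).
    Then x = 13 + 16·0 = 13, valid modulo lcm(16, 11) = 176: x ≡ 13 (mod 176).
  Combine with x ≡ 14 (mod 17); new modulus lcm = 2992.
    Write x = 13 + 176·t and substitute into x ≡ 14 (mod 17): 176·t ≡ 14 − 13 = 1 (mod 17).
    Reduce coefficients mod 17: 6·t ≡ 1 (mod 17).
    The inverse of 6 mod 17 is 3 (since 6·3 = 18 = 1·17 + 1), so t ≡ 3·1 = 3 ≡ 3 (mod 17).
    Then x = 13 + 176·3 = 541, valid modulo lcm(176, 17) = 2992: x ≡ 541 (mod 2992).
  Combine with x ≡ 13 (mod 19); new modulus lcm = 56848.
    Write x = 541 + 2992·t and substitute into x ≡ 13 (mod 19): 2992·t ≡ 13 − 541 = -528 (mod 19).
    Reduce coefficients mod 19: 9·t ≡ 4 (mod 19).
    The inverse of 9 mod 19 is 17 (since 9·17 = 153 = 8·19 + 1), so t ≡ 17·4 = 68 ≡ 11 (mod 19).
    Then x = 541 + 2992·11 = 33453, valid modulo lcm(2992, 19) = 56848: x ≡ 33453 (mod 56848).
Verify against each original: 33453 mod 16 = 13, 33453 mod 11 = 2, 33453 mod 17 = 14, 33453 mod 19 = 13.

x ≡ 33453 (mod 56848).


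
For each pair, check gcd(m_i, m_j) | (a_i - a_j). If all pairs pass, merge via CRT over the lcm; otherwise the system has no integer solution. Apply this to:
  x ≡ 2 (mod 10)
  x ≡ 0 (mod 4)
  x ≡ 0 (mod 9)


Moduli 10, 4, 9 are not pairwise coprime, so CRT works modulo lcm(m_i) when all pairwise compatibility conditions hold.
Pairwise compatibility: gcd(m_i, m_j) must divide a_i - a_j for every pair.
Merge one congruence at a time:
  Start: x ≡ 2 (mod 10).
  Combine with x ≡ 0 (mod 4): gcd(10, 4) = 2; 0 - 2 = -2, which IS divisible by 2, so compatible.
    Write x = 2 + 10·t and substitute into x ≡ 0 (mod 4): 10·t ≡ 0 − 2 = -2 (mod 4).
    Divide the congruence (and modulus) by g = 2: 5·t ≡ -1 (mod 2).
    Reduce coefficients mod 2: 1·t ≡ 1 (mod 2).
    So t ≡ 1 (mod 2).
    Then x = 2 + 10·1 = 12, valid modulo lcm(10, 4) = 20: x ≡ 12 (mod 20).
  Combine with x ≡ 0 (mod 9): gcd(20, 9) = 1; 0 - 12 = -12, which IS divisible by 1, so compatible.
    Write x = 12 + 20·t and substitute into x ≡ 0 (mod 9): 20·t ≡ 0 − 12 = -12 (mod 9).
    Reduce coefficients mod 9: 2·t ≡ 6 (mod 9).
    The inverse of 2 mod 9 is 5 (since 2·5 = 10 = 1·9 + 1), so t ≡ 5·6 = 30 ≡ 3 (mod 9).
    Then x = 12 + 20·3 = 72, valid modulo lcm(20, 9) = 180: x ≡ 72 (mod 180).
Verify: 72 mod 10 = 2, 72 mod 4 = 0, 72 mod 9 = 0.

x ≡ 72 (mod 180).


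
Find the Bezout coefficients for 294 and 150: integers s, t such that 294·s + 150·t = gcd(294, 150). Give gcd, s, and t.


Euclidean algorithm on (294, 150) — divide until remainder is 0:
  294 = 1 · 150 + 144
  150 = 1 · 144 + 6
  144 = 24 · 6 + 0
gcd(294, 150) = 6.
Track Bezout coefficients alongside the remainders: start with r₀ = 294 = a·1 + b·0 (s = 1, t = 0) and r₁ = 150 = a·0 + b·1 (s = 0, t = 1); each new remainder r_{k+1} = r_{k-1} − q_k·r_k inherits s_{k+1} = s_{k-1} − q_k·s_k, t_{k+1} = t_{k-1} − q_k·t_k, so r_k = a·s_k + b·t_k at every step:
  q = 1: r = 144, s = 1 − 1·0 = 1, t = 0 − 1·1 = -1  (check: 294·1 + 150·(-1) = 144)
  q = 1: r = 6, s = 0 − 1·1 = -1, t = 1 − 1·(-1) = 2  (check: 294·(-1) + 150·2 = 6)
The row with r = 6 (the gcd) gives the Bezout coefficients s = -1, t = 2.
Result: 294 · (-1) + 150 · (2) = 6.

gcd(294, 150) = 6; s = -1, t = 2 (check: 294·(-1) + 150·2 = 6).


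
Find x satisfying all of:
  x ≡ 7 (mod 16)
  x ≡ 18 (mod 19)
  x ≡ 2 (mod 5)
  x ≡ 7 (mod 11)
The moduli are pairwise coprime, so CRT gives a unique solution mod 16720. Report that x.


Product of moduli M = 16 · 19 · 5 · 11 = 16720.
Merge one congruence at a time:
  Start: x ≡ 7 (mod 16).
  Combine with x ≡ 18 (mod 19); new modulus lcm = 304.
    Write x = 7 + 16·t and substitute into x ≡ 18 (mod 19): 16·t ≡ 18 − 7 = 11 (mod 19).
    The inverse of 16 mod 19 is 6 (since 16·6 = 96 = 5·19 + 1), so t ≡ 6·11 = 66 ≡ 9 (mod 19).
    Then x = 7 + 16·9 = 151, valid modulo lcm(16, 19) = 304: x ≡ 151 (mod 304).
  Combine with x ≡ 2 (mod 5); new modulus lcm = 1520.
    Write x = 151 + 304·t and substitute into x ≡ 2 (mod 5): 304·t ≡ 2 − 151 = -149 (mod 5).
    Reduce coefficients mod 5: 4·t ≡ 1 (mod 5).
    The inverse of 4 mod 5 is 4 (since 4·4 = 16 = 3·5 + 1), so t ≡ 4·1 = 4 ≡ 4 (mod 5).
    Then x = 151 + 304·4 = 1367, valid modulo lcm(304, 5) = 1520: x ≡ 1367 (mod 1520).
  Combine with x ≡ 7 (mod 11); new modulus lcm = 16720.
    Write x = 1367 + 1520·t and substitute into x ≡ 7 (mod 11): 1520·t ≡ 7 − 1367 = -1360 (mod 11).
    Reduce coefficients mod 11: 2·t ≡ 4 (mod 11).
    The inverse of 2 mod 11 is 6 (since 2·6 = 12 = 1·11 + 1), so t ≡ 6·4 = 24 ≡ 2 (mod 11).
    Then x = 1367 + 1520·2 = 4407, valid modulo lcm(1520, 11) = 16720: x ≡ 4407 (mod 16720).
Verify against each original: 4407 mod 16 = 7, 4407 mod 19 = 18, 4407 mod 5 = 2, 4407 mod 11 = 7.

x ≡ 4407 (mod 16720).


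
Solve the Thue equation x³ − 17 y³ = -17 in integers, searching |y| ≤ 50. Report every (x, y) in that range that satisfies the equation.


The equation is x³ - 17y³ = -17. For fixed y, x³ = 17·y³ − 17, so a solution requires the RHS to be a perfect cube.
Strategy: iterate y from -50 to 50, compute RHS = 17·y³ − 17, and check whether it is a (positive or negative) perfect cube.
Check small values of y:
  y = 0: RHS = -17 is not a perfect cube.
  y = 1: RHS = 0 = (0)³ ⇒ x = 0 works.
  y = -1: RHS = -34 is not a perfect cube.
  y = 2: RHS = 119 is not a perfect cube.
  y = -2: RHS = -153 is not a perfect cube.
  y = 3: RHS = 442 is not a perfect cube.
  y = -3: RHS = -476 is not a perfect cube.
Continuing the search up to |y| = 50 finds no further solutions beyond those listed.
Collected solutions: (0, 1).

Solutions (with |y| ≤ 50): (0, 1).


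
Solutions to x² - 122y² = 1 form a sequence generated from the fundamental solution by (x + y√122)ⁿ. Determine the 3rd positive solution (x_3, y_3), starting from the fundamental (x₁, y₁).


Step 1: Find the fundamental solution (x₁, y₁) of x² - 122y² = 1.
  Expand √122 as a continued fraction. a₀ = ⌊√122⌋ = 11; iterate m_{k+1} = d_k·a_k − m_k, d_{k+1} = (122 − m_{k+1}²)/d_k, a_{k+1} = ⌊(a₀ + m_{k+1})/d_{k+1}⌋ (starting m₀ = 0, d₀ = 1), with convergents p_k = a_k·p_{k-1} + p_{k-2}, q_k = a_k·q_{k-1} + q_{k-2} (p₋₁ = 1, q₋₁ = 0):
  k = 0: a₀ = 11; p₀/q₀ = 11/1; p₀² − 122·q₀² = 121 − 122 = -1.
  k = 1: m = 11, d = 1, a = ⌊(11 + 11)/1⌋ = 22; p/q = (22·11 + 1)/(22·1 + 0) = 243/22; p² − 122·q² = 59049 − 59048 = 1.
  The first convergent with p² − 122·q² = 1 gives the fundamental solution (x₁, y₁) = (243, 22).
Step 2: Apply the recurrence (x_{n+1}, y_{n+1}) = (x₁x_n + 122y₁y_n, x₁y_n + y₁x_n) repeatedly.
  From (x_1, y_1) = (243, 22): x_2 = 243·243 + 122·22·22 = 118097; y_2 = 243·22 + 22·243 = 10692.
  From (x_2, y_2) = (118097, 10692): x_3 = 243·118097 + 122·22·10692 = 57394899; y_3 = 243·10692 + 22·118097 = 5196290.
Step 3: Verify x_3² - 122·y_3² = 3294174431220201 - 3294174431220200 = 1 (should be 1). ✓

(x_1, y_1) = (243, 22); (x_3, y_3) = (57394899, 5196290).


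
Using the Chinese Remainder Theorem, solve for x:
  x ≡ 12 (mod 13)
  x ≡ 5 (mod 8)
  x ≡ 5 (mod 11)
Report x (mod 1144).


Moduli 13, 8, 11 are pairwise coprime; by CRT there is a unique solution modulo M = 13 · 8 · 11 = 1144.
Solve pairwise, accumulating the modulus:
  Start with x ≡ 12 (mod 13).
  Combine with x ≡ 5 (mod 8): since gcd(13, 8) = 1, we get a unique residue mod 104.
    Write x = 12 + 13·t and substitute into x ≡ 5 (mod 8): 13·t ≡ 5 − 12 = -7 (mod 8).
    Reduce coefficients mod 8: 5·t ≡ 1 (mod 8).
    The inverse of 5 mod 8 is 5 (since 5·5 = 25 = 3·8 + 1), so t ≡ 5·1 = 5 ≡ 5 (mod 8).
    Then x = 12 + 13·5 = 77, valid modulo lcm(13, 8) = 104: x ≡ 77 (mod 104).
  Combine with x ≡ 5 (mod 11): since gcd(104, 11) = 1, we get a unique residue mod 1144.
    Write x = 77 + 104·t and substitute into x ≡ 5 (mod 11): 104·t ≡ 5 − 77 = -72 (mod 11).
    Reduce coefficients mod 11: 5·t ≡ 5 (mod 11).
    The inverse of 5 mod 11 is 9 (since 5·9 = 45 = 4·11 + 1), so t ≡ 9·5 = 45 ≡ 1 (mod 11).
    Then x = 77 + 104·1 = 181, valid modulo lcm(104, 11) = 1144: x ≡ 181 (mod 1144).
Verify: 181 mod 13 = 12 ✓, 181 mod 8 = 5 ✓, 181 mod 11 = 5 ✓.

x ≡ 181 (mod 1144).


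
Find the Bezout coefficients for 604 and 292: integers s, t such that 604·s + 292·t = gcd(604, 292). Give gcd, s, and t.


Euclidean algorithm on (604, 292) — divide until remainder is 0:
  604 = 2 · 292 + 20
  292 = 14 · 20 + 12
  20 = 1 · 12 + 8
  12 = 1 · 8 + 4
  8 = 2 · 4 + 0
gcd(604, 292) = 4.
Track Bezout coefficients alongside the remainders: start with r₀ = 604 = a·1 + b·0 (s = 1, t = 0) and r₁ = 292 = a·0 + b·1 (s = 0, t = 1); each new remainder r_{k+1} = r_{k-1} − q_k·r_k inherits s_{k+1} = s_{k-1} − q_k·s_k, t_{k+1} = t_{k-1} − q_k·t_k, so r_k = a·s_k + b·t_k at every step:
  q = 2: r = 20, s = 1 − 2·0 = 1, t = 0 − 2·1 = -2  (check: 604·1 + 292·(-2) = 20)
  q = 14: r = 12, s = 0 − 14·1 = -14, t = 1 − 14·(-2) = 29  (check: 604·(-14) + 292·29 = 12)
  q = 1: r = 8, s = 1 − 1·(-14) = 15, t = -2 − 1·29 = -31  (check: 604·15 + 292·(-31) = 8)
  q = 1: r = 4, s = -14 − 1·15 = -29, t = 29 − 1·(-31) = 60  (check: 604·(-29) + 292·60 = 4)
The row with r = 4 (the gcd) gives the Bezout coefficients s = -29, t = 60.
Result: 604 · (-29) + 292 · (60) = 4.

gcd(604, 292) = 4; s = -29, t = 60 (check: 604·(-29) + 292·60 = 4).


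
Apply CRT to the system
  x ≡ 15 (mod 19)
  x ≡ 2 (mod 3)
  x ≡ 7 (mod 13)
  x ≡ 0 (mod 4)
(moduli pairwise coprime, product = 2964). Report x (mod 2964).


Product of moduli M = 19 · 3 · 13 · 4 = 2964.
Merge one congruence at a time:
  Start: x ≡ 15 (mod 19).
  Combine with x ≡ 2 (mod 3); new modulus lcm = 57.
    Write x = 15 + 19·t and substitute into x ≡ 2 (mod 3): 19·t ≡ 2 − 15 = -13 (mod 3).
    Reduce coefficients mod 3: 1·t ≡ 2 (mod 3).
    So t ≡ 2 (mod 3).
    Then x = 15 + 19·2 = 53, valid modulo lcm(19, 3) = 57: x ≡ 53 (mod 57).
  Combine with x ≡ 7 (mod 13); new modulus lcm = 741.
    Write x = 53 + 57·t and substitute into x ≡ 7 (mod 13): 57·t ≡ 7 − 53 = -46 (mod 13).
    Reduce coefficients mod 13: 5·t ≡ 6 (mod 13).
    The inverse of 5 mod 13 is 8 (since 5·8 = 40 = 3·13 + 1), so t ≡ 8·6 = 48 ≡ 9 (mod 13).
    Then x = 53 + 57·9 = 566, valid modulo lcm(57, 13) = 741: x ≡ 566 (mod 741).
  Combine with x ≡ 0 (mod 4); new modulus lcm = 2964.
    Write x = 566 + 741·t and substitute into x ≡ 0 (mod 4): 741·t ≡ 0 − 566 = -566 (mod 4).
    Reduce coefficients mod 4: 1·t ≡ 2 (mod 4).
    So t ≡ 2 (mod 4).
    Then x = 566 + 741·2 = 2048, valid modulo lcm(741, 4) = 2964: x ≡ 2048 (mod 2964).
Verify against each original: 2048 mod 19 = 15, 2048 mod 3 = 2, 2048 mod 13 = 7, 2048 mod 4 = 0.

x ≡ 2048 (mod 2964).


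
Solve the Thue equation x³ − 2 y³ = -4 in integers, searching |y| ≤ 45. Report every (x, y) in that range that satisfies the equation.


The equation is x³ - 2y³ = -4. For fixed y, x³ = 2·y³ − 4, so a solution requires the RHS to be a perfect cube.
Strategy: iterate y from -45 to 45, compute RHS = 2·y³ − 4, and check whether it is a (positive or negative) perfect cube.
Check small values of y:
  y = 0: RHS = -4 is not a perfect cube.
  y = 1: RHS = -2 is not a perfect cube.
  y = -1: RHS = -6 is not a perfect cube.
  y = 2: RHS = 12 is not a perfect cube.
  y = -2: RHS = -20 is not a perfect cube.
  y = 3: RHS = 50 is not a perfect cube.
  y = -3: RHS = -58 is not a perfect cube.
Continuing the search up to |y| = 45 finds no solutions either.
No (x, y) in the scanned range satisfies the equation.

No integer solutions with |y| ≤ 45.


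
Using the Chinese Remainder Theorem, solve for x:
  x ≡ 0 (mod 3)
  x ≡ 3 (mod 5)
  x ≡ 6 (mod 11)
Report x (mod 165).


Moduli 3, 5, 11 are pairwise coprime; by CRT there is a unique solution modulo M = 3 · 5 · 11 = 165.
Solve pairwise, accumulating the modulus:
  Start with x ≡ 0 (mod 3).
  Combine with x ≡ 3 (mod 5): since gcd(3, 5) = 1, we get a unique residue mod 15.
    Write x = 0 + 3·t and substitute into x ≡ 3 (mod 5): 3·t ≡ 3 − 0 = 3 (mod 5).
    The inverse of 3 mod 5 is 2 (since 3·2 = 6 = 1·5 + 1), so t ≡ 2·3 = 6 ≡ 1 (mod 5).
    Then x = 0 + 3·1 = 3, valid modulo lcm(3, 5) = 15: x ≡ 3 (mod 15).
  Combine with x ≡ 6 (mod 11): since gcd(15, 11) = 1, we get a unique residue mod 165.
    Write x = 3 + 15·t and substitute into x ≡ 6 (mod 11): 15·t ≡ 6 − 3 = 3 (mod 11).
    Reduce coefficients mod 11: 4·t ≡ 3 (mod 11).
    The inverse of 4 mod 11 is 3 (since 4·3 = 12 = 1·11 + 1), so t ≡ 3·3 = 9 ≡ 9 (mod 11).
    Then x = 3 + 15·9 = 138, valid modulo lcm(15, 11) = 165: x ≡ 138 (mod 165).
Verify: 138 mod 3 = 0 ✓, 138 mod 5 = 3 ✓, 138 mod 11 = 6 ✓.

x ≡ 138 (mod 165).


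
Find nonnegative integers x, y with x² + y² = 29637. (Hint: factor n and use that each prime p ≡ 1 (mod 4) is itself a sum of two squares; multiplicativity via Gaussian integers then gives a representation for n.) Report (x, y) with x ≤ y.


Step 1: Factor n = 29637 = 3^2 · 37 · 89.
Step 2: Check the mod-4 condition on each prime factor: 3 ≡ 3 (mod 4), exponent 2 (must be even); 37 ≡ 1 (mod 4), exponent 1; 89 ≡ 1 (mod 4), exponent 1.
All primes ≡ 3 (mod 4) appear to even exponent (or don't appear), so by the two-squares theorem n IS expressible as a sum of two squares.
Step 3: Build a representation. Group n = k² · m with k = 3 and m = 37 · 89 = 3293 (a product of primes ≡ 1 (mod 4)); a representation of m scales to one of n via (k·x)² + (k·y)² = k²(x² + y²). Each prime p ≡ 1 (mod 4) is itself a sum of two squares; find a² by testing p − a² for a perfect square:
  37: 37 − 1² = 36 = 6² ⇒ 37 = 1² + 6².
  89: 89 − 1² = 88, 89 − 2² = 85, 89 − 3² = 80, 89 − 4² = 73, 89 − 5² = 64 = 8² ⇒ 89 = 5² + 8².
  Combine using the Brahmagupta–Fibonacci identity (a² + b²)(c² + d²) = (ac − bd)² + (ad + bc)² = (ac + bd)² + (ad − bc)²:
  37 · 89 = 3293: from (1² + 6²)(5² + 8²), take (1·5 − 6·8, 1·8 + 6·5) = (5 − 48, 8 + 30) = (-43, 38); dropping signs (only squares matter) gives (43, 38); check 43² + 38² = 1849 + 1444 = 3293 ✓.
  Scale by k = 3: (3·43, 3·38) = (129, 114).
Step 4: Order so x ≤ y and verify: 114² + 129² = 12996 + 16641 = 29637 = n. ✓

n = 29637 = 114² + 129² (one valid representation with x ≤ y).


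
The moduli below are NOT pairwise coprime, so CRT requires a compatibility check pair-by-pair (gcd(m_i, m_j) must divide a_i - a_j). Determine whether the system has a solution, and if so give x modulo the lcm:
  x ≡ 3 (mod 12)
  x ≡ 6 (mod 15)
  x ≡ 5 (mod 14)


Moduli 12, 15, 14 are not pairwise coprime, so CRT works modulo lcm(m_i) when all pairwise compatibility conditions hold.
Pairwise compatibility: gcd(m_i, m_j) must divide a_i - a_j for every pair.
Merge one congruence at a time:
  Start: x ≡ 3 (mod 12).
  Combine with x ≡ 6 (mod 15): gcd(12, 15) = 3; 6 - 3 = 3, which IS divisible by 3, so compatible.
    Write x = 3 + 12·t and substitute into x ≡ 6 (mod 15): 12·t ≡ 6 − 3 = 3 (mod 15).
    Divide the congruence (and modulus) by g = 3: 4·t ≡ 1 (mod 5).
    The inverse of 4 mod 5 is 4 (since 4·4 = 16 = 3·5 + 1), so t ≡ 4·1 = 4 ≡ 4 (mod 5).
    Then x = 3 + 12·4 = 51, valid modulo lcm(12, 15) = 60: x ≡ 51 (mod 60).
  Combine with x ≡ 5 (mod 14): gcd(60, 14) = 2; 5 - 51 = -46, which IS divisible by 2, so compatible.
    Write x = 51 + 60·t and substitute into x ≡ 5 (mod 14): 60·t ≡ 5 − 51 = -46 (mod 14).
    Divide the congruence (and modulus) by g = 2: 30·t ≡ -23 (mod 7).
    Reduce coefficients mod 7: 2·t ≡ 5 (mod 7).
    The inverse of 2 mod 7 is 4 (since 2·4 = 8 = 1·7 + 1), so t ≡ 4·5 = 20 ≡ 6 (mod 7).
    Then x = 51 + 60·6 = 411, valid modulo lcm(60, 14) = 420: x ≡ 411 (mod 420).
Verify: 411 mod 12 = 3, 411 mod 15 = 6, 411 mod 14 = 5.

x ≡ 411 (mod 420).


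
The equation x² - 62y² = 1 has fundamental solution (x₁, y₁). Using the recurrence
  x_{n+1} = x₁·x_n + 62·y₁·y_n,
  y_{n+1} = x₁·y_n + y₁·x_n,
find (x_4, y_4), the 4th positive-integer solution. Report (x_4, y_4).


Step 1: Find the fundamental solution (x₁, y₁) of x² - 62y² = 1.
  Expand √62 as a continued fraction. a₀ = ⌊√62⌋ = 7; iterate m_{k+1} = d_k·a_k − m_k, d_{k+1} = (62 − m_{k+1}²)/d_k, a_{k+1} = ⌊(a₀ + m_{k+1})/d_{k+1}⌋ (starting m₀ = 0, d₀ = 1), with convergents p_k = a_k·p_{k-1} + p_{k-2}, q_k = a_k·q_{k-1} + q_{k-2} (p₋₁ = 1, q₋₁ = 0):
  k = 0: a₀ = 7; p₀/q₀ = 7/1; p₀² − 62·q₀² = 49 − 62 = -13.
  k = 1: m = 7, d = 13, a = ⌊(7 + 7)/13⌋ = 1; p/q = (1·7 + 1)/(1·1 + 0) = 8/1; p² − 62·q² = 64 − 62 = 2.
  k = 2: m = 6, d = 2, a = ⌊(7 + 6)/2⌋ = 6; p/q = (6·8 + 7)/(6·1 + 1) = 55/7; p² − 62·q² = 3025 − 3038 = -13.
  k = 3: m = 6, d = 13, a = ⌊(7 + 6)/13⌋ = 1; p/q = (1·55 + 8)/(1·7 + 1) = 63/8; p² − 62·q² = 3969 − 3968 = 1.
  The first convergent with p² − 62·q² = 1 gives the fundamental solution (x₁, y₁) = (63, 8).
Step 2: Apply the recurrence (x_{n+1}, y_{n+1}) = (x₁x_n + 62y₁y_n, x₁y_n + y₁x_n) repeatedly.
  From (x_1, y_1) = (63, 8): x_2 = 63·63 + 62·8·8 = 7937; y_2 = 63·8 + 8·63 = 1008.
  From (x_2, y_2) = (7937, 1008): x_3 = 63·7937 + 62·8·1008 = 999999; y_3 = 63·1008 + 8·7937 = 127000.
  From (x_3, y_3) = (999999, 127000): x_4 = 63·999999 + 62·8·127000 = 125991937; y_4 = 63·127000 + 8·999999 = 16000992.
Step 3: Verify x_4² - 62·y_4² = 15873968189011969 - 15873968189011968 = 1 (should be 1). ✓

(x_1, y_1) = (63, 8); (x_4, y_4) = (125991937, 16000992).


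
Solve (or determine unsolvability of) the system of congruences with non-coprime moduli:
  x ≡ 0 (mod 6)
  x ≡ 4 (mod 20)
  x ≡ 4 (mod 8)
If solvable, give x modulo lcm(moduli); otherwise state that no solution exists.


Moduli 6, 20, 8 are not pairwise coprime, so CRT works modulo lcm(m_i) when all pairwise compatibility conditions hold.
Pairwise compatibility: gcd(m_i, m_j) must divide a_i - a_j for every pair.
Merge one congruence at a time:
  Start: x ≡ 0 (mod 6).
  Combine with x ≡ 4 (mod 20): gcd(6, 20) = 2; 4 - 0 = 4, which IS divisible by 2, so compatible.
    Write x = 0 + 6·t and substitute into x ≡ 4 (mod 20): 6·t ≡ 4 − 0 = 4 (mod 20).
    Divide the congruence (and modulus) by g = 2: 3·t ≡ 2 (mod 10).
    The inverse of 3 mod 10 is 7 (since 3·7 = 21 = 2·10 + 1), so t ≡ 7·2 = 14 ≡ 4 (mod 10).
    Then x = 0 + 6·4 = 24, valid modulo lcm(6, 20) = 60: x ≡ 24 (mod 60).
  Combine with x ≡ 4 (mod 8): gcd(60, 8) = 4; 4 - 24 = -20, which IS divisible by 4, so compatible.
    Write x = 24 + 60·t and substitute into x ≡ 4 (mod 8): 60·t ≡ 4 − 24 = -20 (mod 8).
    Divide the congruence (and modulus) by g = 4: 15·t ≡ -5 (mod 2).
    Reduce coefficients mod 2: 1·t ≡ 1 (mod 2).
    So t ≡ 1 (mod 2).
    Then x = 24 + 60·1 = 84, valid modulo lcm(60, 8) = 120: x ≡ 84 (mod 120).
Verify: 84 mod 6 = 0, 84 mod 20 = 4, 84 mod 8 = 4.

x ≡ 84 (mod 120).


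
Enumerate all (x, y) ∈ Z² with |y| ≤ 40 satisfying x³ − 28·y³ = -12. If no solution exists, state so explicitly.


The equation is x³ - 28y³ = -12. For fixed y, x³ = 28·y³ − 12, so a solution requires the RHS to be a perfect cube.
Strategy: iterate y from -40 to 40, compute RHS = 28·y³ − 12, and check whether it is a (positive or negative) perfect cube.
Check small values of y:
  y = 0: RHS = -12 is not a perfect cube.
  y = 1: RHS = 16 is not a perfect cube.
  y = -1: RHS = -40 is not a perfect cube.
  y = 2: RHS = 212 is not a perfect cube.
  y = -2: RHS = -236 is not a perfect cube.
  y = 3: RHS = 744 is not a perfect cube.
  y = -3: RHS = -768 is not a perfect cube.
Continuing the search up to |y| = 40 finds no solutions either.
No (x, y) in the scanned range satisfies the equation.

No integer solutions with |y| ≤ 40.


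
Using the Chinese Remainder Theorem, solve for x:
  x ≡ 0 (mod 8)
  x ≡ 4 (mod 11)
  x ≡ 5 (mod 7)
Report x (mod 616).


Moduli 8, 11, 7 are pairwise coprime; by CRT there is a unique solution modulo M = 8 · 11 · 7 = 616.
Solve pairwise, accumulating the modulus:
  Start with x ≡ 0 (mod 8).
  Combine with x ≡ 4 (mod 11): since gcd(8, 11) = 1, we get a unique residue mod 88.
    Write x = 0 + 8·t and substitute into x ≡ 4 (mod 11): 8·t ≡ 4 − 0 = 4 (mod 11).
    The inverse of 8 mod 11 is 7 (since 8·7 = 56 = 5·11 + 1), so t ≡ 7·4 = 28 ≡ 6 (mod 11).
    Then x = 0 + 8·6 = 48, valid modulo lcm(8, 11) = 88: x ≡ 48 (mod 88).
  Combine with x ≡ 5 (mod 7): since gcd(88, 7) = 1, we get a unique residue mod 616.
    Write x = 48 + 88·t and substitute into x ≡ 5 (mod 7): 88·t ≡ 5 − 48 = -43 (mod 7).
    Reduce coefficients mod 7: 4·t ≡ 6 (mod 7).
    The inverse of 4 mod 7 is 2 (since 4·2 = 8 = 1·7 + 1), so t ≡ 2·6 = 12 ≡ 5 (mod 7).
    Then x = 48 + 88·5 = 488, valid modulo lcm(88, 7) = 616: x ≡ 488 (mod 616).
Verify: 488 mod 8 = 0 ✓, 488 mod 11 = 4 ✓, 488 mod 7 = 5 ✓.

x ≡ 488 (mod 616).


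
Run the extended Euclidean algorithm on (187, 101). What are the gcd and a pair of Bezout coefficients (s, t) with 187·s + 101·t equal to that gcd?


Euclidean algorithm on (187, 101) — divide until remainder is 0:
  187 = 1 · 101 + 86
  101 = 1 · 86 + 15
  86 = 5 · 15 + 11
  15 = 1 · 11 + 4
  11 = 2 · 4 + 3
  4 = 1 · 3 + 1
  3 = 3 · 1 + 0
gcd(187, 101) = 1.
Track Bezout coefficients alongside the remainders: start with r₀ = 187 = a·1 + b·0 (s = 1, t = 0) and r₁ = 101 = a·0 + b·1 (s = 0, t = 1); each new remainder r_{k+1} = r_{k-1} − q_k·r_k inherits s_{k+1} = s_{k-1} − q_k·s_k, t_{k+1} = t_{k-1} − q_k·t_k, so r_k = a·s_k + b·t_k at every step:
  q = 1: r = 86, s = 1 − 1·0 = 1, t = 0 − 1·1 = -1  (check: 187·1 + 101·(-1) = 86)
  q = 1: r = 15, s = 0 − 1·1 = -1, t = 1 − 1·(-1) = 2  (check: 187·(-1) + 101·2 = 15)
  q = 5: r = 11, s = 1 − 5·(-1) = 6, t = -1 − 5·2 = -11  (check: 187·6 + 101·(-11) = 11)
  q = 1: r = 4, s = -1 − 1·6 = -7, t = 2 − 1·(-11) = 13  (check: 187·(-7) + 101·13 = 4)
  q = 2: r = 3, s = 6 − 2·(-7) = 20, t = -11 − 2·13 = -37  (check: 187·20 + 101·(-37) = 3)
  q = 1: r = 1, s = -7 − 1·20 = -27, t = 13 − 1·(-37) = 50  (check: 187·(-27) + 101·50 = 1)
The row with r = 1 (the gcd) gives the Bezout coefficients s = -27, t = 50.
Result: 187 · (-27) + 101 · (50) = 1.

gcd(187, 101) = 1; s = -27, t = 50 (check: 187·(-27) + 101·50 = 1).
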